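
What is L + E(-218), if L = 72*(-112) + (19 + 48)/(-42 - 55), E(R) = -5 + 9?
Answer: -781887/97 ≈ -8060.7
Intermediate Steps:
E(R) = 4
L = -782275/97 (L = -8064 + 67/(-97) = -8064 + 67*(-1/97) = -8064 - 67/97 = -782275/97 ≈ -8064.7)
L + E(-218) = -782275/97 + 4 = -781887/97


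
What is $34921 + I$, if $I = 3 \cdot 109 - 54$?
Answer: $35194$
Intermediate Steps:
$I = 273$ ($I = 327 - 54 = 273$)
$34921 + I = 34921 + 273 = 35194$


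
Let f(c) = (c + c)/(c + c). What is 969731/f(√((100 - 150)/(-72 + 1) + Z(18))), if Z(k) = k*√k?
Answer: 969731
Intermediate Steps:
Z(k) = k^(3/2)
f(c) = 1 (f(c) = (2*c)/((2*c)) = (2*c)*(1/(2*c)) = 1)
969731/f(√((100 - 150)/(-72 + 1) + Z(18))) = 969731/1 = 969731*1 = 969731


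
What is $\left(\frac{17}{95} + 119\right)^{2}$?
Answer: $\frac{128187684}{9025} \approx 14204.0$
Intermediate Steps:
$\left(\frac{17}{95} + 119\right)^{2} = \left(\frac{11322}{95}\right)^{2} = \frac{128187684}{9025}$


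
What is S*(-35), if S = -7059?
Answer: 247065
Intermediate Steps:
S*(-35) = -7059*(-35) = 247065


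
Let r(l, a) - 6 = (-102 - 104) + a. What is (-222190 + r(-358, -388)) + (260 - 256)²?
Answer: -222762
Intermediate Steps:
r(l, a) = -200 + a (r(l, a) = 6 + ((-102 - 104) + a) = 6 + (-206 + a) = -200 + a)
(-222190 + r(-358, -388)) + (260 - 256)² = (-222190 + (-200 - 388)) + (260 - 256)² = (-222190 - 588) + 4² = -222778 + 16 = -222762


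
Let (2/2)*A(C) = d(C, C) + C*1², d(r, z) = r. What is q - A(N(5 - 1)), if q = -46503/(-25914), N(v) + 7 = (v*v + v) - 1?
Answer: -191811/8638 ≈ -22.205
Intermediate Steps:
N(v) = -8 + v + v² (N(v) = -7 + ((v*v + v) - 1) = -7 + ((v² + v) - 1) = -7 + ((v + v²) - 1) = -7 + (-1 + v + v²) = -8 + v + v²)
q = 15501/8638 (q = -46503*(-1/25914) = 15501/8638 ≈ 1.7945)
A(C) = 2*C (A(C) = C + C*1² = C + C*1 = C + C = 2*C)
q - A(N(5 - 1)) = 15501/8638 - 2*(-8 + (5 - 1) + (5 - 1)²) = 15501/8638 - 2*(-8 + 4 + 4²) = 15501/8638 - 2*(-8 + 4 + 16) = 15501/8638 - 2*12 = 15501/8638 - 1*24 = 15501/8638 - 24 = -191811/8638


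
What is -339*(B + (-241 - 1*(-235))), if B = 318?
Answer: -105768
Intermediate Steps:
-339*(B + (-241 - 1*(-235))) = -339*(318 + (-241 - 1*(-235))) = -339*(318 + (-241 + 235)) = -339*(318 - 6) = -339*312 = -105768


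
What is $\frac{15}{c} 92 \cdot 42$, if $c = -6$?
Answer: $-9660$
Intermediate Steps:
$\frac{15}{c} 92 \cdot 42 = \frac{15}{-6} \cdot 92 \cdot 42 = 15 \left(- \frac{1}{6}\right) 92 \cdot 42 = \left(- \frac{5}{2}\right) 92 \cdot 42 = \left(-230\right) 42 = -9660$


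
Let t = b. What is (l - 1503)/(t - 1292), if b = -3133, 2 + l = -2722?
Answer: 1409/1475 ≈ 0.95525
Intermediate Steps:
l = -2724 (l = -2 - 2722 = -2724)
t = -3133
(l - 1503)/(t - 1292) = (-2724 - 1503)/(-3133 - 1292) = -4227/(-4425) = -4227*(-1/4425) = 1409/1475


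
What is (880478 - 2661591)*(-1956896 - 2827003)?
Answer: 8520664699587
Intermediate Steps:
(880478 - 2661591)*(-1956896 - 2827003) = -1781113*(-4783899) = 8520664699587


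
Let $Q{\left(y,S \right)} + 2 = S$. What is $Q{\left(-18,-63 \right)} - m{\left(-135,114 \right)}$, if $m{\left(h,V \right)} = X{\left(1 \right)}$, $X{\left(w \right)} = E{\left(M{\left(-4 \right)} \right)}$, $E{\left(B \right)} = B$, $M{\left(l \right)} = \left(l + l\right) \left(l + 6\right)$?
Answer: $-49$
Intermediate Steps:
$M{\left(l \right)} = 2 l \left(6 + l\right)$
$X{\left(w \right)} = -16$ ($X{\left(w \right)} = 2 \left(-4\right) \left(6 - 4\right) = 2 \left(-4\right) 2 = -16$)
$m{\left(h,V \right)} = -16$
$Q{\left(y,S \right)} = -2 + S$
$Q{\left(-18,-63 \right)} - m{\left(-135,114 \right)} = \left(-2 - 63\right) - -16 = -65 + 16 = -49$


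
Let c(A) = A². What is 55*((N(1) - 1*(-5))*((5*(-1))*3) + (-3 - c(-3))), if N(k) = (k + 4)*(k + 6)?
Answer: -33660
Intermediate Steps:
N(k) = (4 + k)*(6 + k)
55*((N(1) - 1*(-5))*((5*(-1))*3) + (-3 - c(-3))) = 55*(((24 + 1² + 10*1) - 1*(-5))*((5*(-1))*3) + (-3 - 1*(-3)²)) = 55*(((24 + 1 + 10) + 5)*(-5*3) + (-3 - 1*9)) = 55*((35 + 5)*(-15) + (-3 - 9)) = 55*(40*(-15) - 12) = 55*(-600 - 12) = 55*(-612) = -33660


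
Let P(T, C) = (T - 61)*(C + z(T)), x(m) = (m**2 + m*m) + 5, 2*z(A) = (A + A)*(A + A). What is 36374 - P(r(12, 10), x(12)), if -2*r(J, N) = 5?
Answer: 223093/4 ≈ 55773.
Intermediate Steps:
z(A) = 2*A**2 (z(A) = ((A + A)*(A + A))/2 = ((2*A)*(2*A))/2 = (4*A**2)/2 = 2*A**2)
r(J, N) = -5/2 (r(J, N) = -1/2*5 = -5/2)
x(m) = 5 + 2*m**2 (x(m) = (m**2 + m**2) + 5 = 2*m**2 + 5 = 5 + 2*m**2)
P(T, C) = (-61 + T)*(C + 2*T**2) (P(T, C) = (T - 61)*(C + 2*T**2) = (-61 + T)*(C + 2*T**2))
36374 - P(r(12, 10), x(12)) = 36374 - (-122*(-5/2)**2 - 61*(5 + 2*12**2) + 2*(-5/2)**3 + (5 + 2*12**2)*(-5/2)) = 36374 - (-122*25/4 - 61*(5 + 2*144) + 2*(-125/8) + (5 + 2*144)*(-5/2)) = 36374 - (-1525/2 - 61*(5 + 288) - 125/4 + (5 + 288)*(-5/2)) = 36374 - (-1525/2 - 61*293 - 125/4 + 293*(-5/2)) = 36374 - (-1525/2 - 17873 - 125/4 - 1465/2) = 36374 - 1*(-77597/4) = 36374 + 77597/4 = 223093/4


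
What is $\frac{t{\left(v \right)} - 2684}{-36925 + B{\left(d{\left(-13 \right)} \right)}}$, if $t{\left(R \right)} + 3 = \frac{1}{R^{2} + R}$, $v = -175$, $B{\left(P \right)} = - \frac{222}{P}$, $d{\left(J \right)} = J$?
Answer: $\frac{1063648937}{14610001350} \approx 0.072803$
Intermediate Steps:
$t{\left(R \right)} = -3 + \frac{1}{R + R^{2}}$ ($t{\left(R \right)} = -3 + \frac{1}{R^{2} + R} = -3 + \frac{1}{R + R^{2}}$)
$\frac{t{\left(v \right)} - 2684}{-36925 + B{\left(d{\left(-13 \right)} \right)}} = \frac{\frac{1 - -525 - 3 \left(-175\right)^{2}}{\left(-175\right) \left(1 - 175\right)} - 2684}{-36925 - \frac{222}{-13}} = \frac{- \frac{1 + 525 - 91875}{175 \left(-174\right)} - 2684}{-36925 - - \frac{222}{13}} = \frac{\left(- \frac{1}{175}\right) \left(- \frac{1}{174}\right) \left(1 + 525 - 91875\right) - 2684}{-36925 + \frac{222}{13}} = \frac{\left(- \frac{1}{175}\right) \left(- \frac{1}{174}\right) \left(-91349\right) - 2684}{- \frac{479803}{13}} = \left(- \frac{91349}{30450} - 2684\right) \left(- \frac{13}{479803}\right) = \left(- \frac{81819149}{30450}\right) \left(- \frac{13}{479803}\right) = \frac{1063648937}{14610001350}$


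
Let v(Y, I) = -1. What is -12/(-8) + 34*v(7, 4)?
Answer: -65/2 ≈ -32.500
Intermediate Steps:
-12/(-8) + 34*v(7, 4) = -12/(-8) + 34*(-1) = -12*(-1/8) - 34 = 3/2 - 34 = -65/2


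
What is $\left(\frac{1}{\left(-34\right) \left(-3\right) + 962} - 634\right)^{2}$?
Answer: $\frac{455051430625}{1132096} \approx 4.0196 \cdot 10^{5}$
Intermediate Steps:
$\left(\frac{1}{\left(-34\right) \left(-3\right) + 962} - 634\right)^{2} = \left(\frac{1}{102 + 962} - 634\right)^{2} = \left(\frac{1}{1064} - 634\right)^{2} = \left(- \frac{674575}{1064}\right)^{2} = \frac{455051430625}{1132096}$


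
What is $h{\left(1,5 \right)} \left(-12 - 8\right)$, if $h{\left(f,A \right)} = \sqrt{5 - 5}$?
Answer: $0$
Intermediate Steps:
$h{\left(f,A \right)} = 0$ ($h{\left(f,A \right)} = \sqrt{0} = 0$)
$h{\left(1,5 \right)} \left(-12 - 8\right) = 0 \left(-12 - 8\right) = 0 \left(-20\right) = 0$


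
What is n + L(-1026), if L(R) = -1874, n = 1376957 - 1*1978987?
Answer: -603904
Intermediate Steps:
n = -602030 (n = 1376957 - 1978987 = -602030)
n + L(-1026) = -602030 - 1874 = -603904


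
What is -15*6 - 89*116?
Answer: -10414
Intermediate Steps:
-15*6 - 89*116 = -90 - 10324 = -10414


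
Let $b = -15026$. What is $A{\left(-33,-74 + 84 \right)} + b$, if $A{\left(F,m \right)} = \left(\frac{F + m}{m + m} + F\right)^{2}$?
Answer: $- \frac{5543911}{400} \approx -13860.0$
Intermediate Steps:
$A{\left(F,m \right)} = \left(F + \frac{F + m}{2 m}\right)^{2}$ ($A{\left(F,m \right)} = \left(\frac{F + m}{2 m} + F\right)^{2} = \left(F + \frac{F + m}{2 m}\right)^{2}$)
$A{\left(-33,-74 + 84 \right)} + b = \frac{\left(-33 + \left(-74 + 84\right) + 2 \left(-33\right) \left(-74 + 84\right)\right)^{2}}{4 \left(-74 + 84\right)^{2}} - 15026 = \frac{\left(-33 + 10 + 2 \left(-33\right) 10\right)^{2}}{4 \cdot 100} - 15026 = \frac{1}{4} \cdot \frac{1}{100} \left(-33 + 10 - 660\right)^{2} - 15026 = \frac{1}{4} \cdot \frac{1}{100} \left(-683\right)^{2} - 15026 = \frac{1}{4} \cdot \frac{1}{100} \cdot 466489 - 15026 = \frac{466489}{400} - 15026 = - \frac{5543911}{400}$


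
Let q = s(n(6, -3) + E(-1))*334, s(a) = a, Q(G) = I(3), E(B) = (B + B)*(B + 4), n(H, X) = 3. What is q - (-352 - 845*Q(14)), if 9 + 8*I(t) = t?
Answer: -5135/4 ≈ -1283.8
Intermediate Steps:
I(t) = -9/8 + t/8
E(B) = 2*B*(4 + B) (E(B) = (2*B)*(4 + B) = 2*B*(4 + B))
Q(G) = -3/4 (Q(G) = -9/8 + (1/8)*3 = -9/8 + 3/8 = -3/4)
q = -1002 (q = (3 + 2*(-1)*(4 - 1))*334 = (3 + 2*(-1)*3)*334 = (3 - 6)*334 = -3*334 = -1002)
q - (-352 - 845*Q(14)) = -1002 - (-352 - 845*(-3/4)) = -1002 - (-352 + 2535/4) = -1002 - 1*1127/4 = -1002 - 1127/4 = -5135/4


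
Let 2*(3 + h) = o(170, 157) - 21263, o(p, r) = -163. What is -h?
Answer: 10716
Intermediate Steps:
h = -10716 (h = -3 + (-163 - 21263)/2 = -3 + (½)*(-21426) = -3 - 10713 = -10716)
-h = -1*(-10716) = 10716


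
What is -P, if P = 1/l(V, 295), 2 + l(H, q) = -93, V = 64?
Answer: 1/95 ≈ 0.010526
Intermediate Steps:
l(H, q) = -95 (l(H, q) = -2 - 93 = -95)
P = -1/95 (P = 1/(-95) = -1/95 ≈ -0.010526)
-P = -1*(-1/95) = 1/95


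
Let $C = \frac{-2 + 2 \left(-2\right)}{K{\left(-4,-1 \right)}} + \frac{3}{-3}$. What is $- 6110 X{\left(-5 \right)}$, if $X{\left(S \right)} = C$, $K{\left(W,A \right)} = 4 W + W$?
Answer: $4277$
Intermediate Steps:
$K{\left(W,A \right)} = 5 W$
$C = - \frac{7}{10}$ ($C = \frac{-2 + 2 \left(-2\right)}{5 \left(-4\right)} + \frac{3}{-3} = \frac{-2 - 4}{-20} + 3 \left(- \frac{1}{3}\right) = \left(-6\right) \left(- \frac{1}{20}\right) - 1 = \frac{3}{10} - 1 = - \frac{7}{10} \approx -0.7$)
$X{\left(S \right)} = - \frac{7}{10}$
$- 6110 X{\left(-5 \right)} = \left(-6110\right) \left(- \frac{7}{10}\right) = 4277$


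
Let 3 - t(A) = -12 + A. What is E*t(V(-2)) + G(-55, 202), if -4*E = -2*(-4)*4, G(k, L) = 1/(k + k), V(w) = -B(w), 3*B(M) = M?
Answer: -37843/330 ≈ -114.68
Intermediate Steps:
B(M) = M/3
V(w) = -w/3
G(k, L) = 1/(2*k)
E = -8 (E = -(-2*(-4))*4/4 = -2*4 = -1/4*32 = -8)
t(A) = 15 - A (t(A) = 3 - (-12 + A) = 3 + (12 - A) = 15 - A)
E*t(V(-2)) + G(-55, 202) = -8*(15 - (-1)*(-2)/3) + (1/2)/(-55) = -8*(15 - 1*2/3) + (1/2)*(-1/55) = -8*(15 - 2/3) - 1/110 = -8*43/3 - 1/110 = -344/3 - 1/110 = -37843/330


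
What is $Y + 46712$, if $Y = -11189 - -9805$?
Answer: $45328$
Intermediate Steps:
$Y = -1384$ ($Y = -11189 + 9805 = -1384$)
$Y + 46712 = -1384 + 46712 = 45328$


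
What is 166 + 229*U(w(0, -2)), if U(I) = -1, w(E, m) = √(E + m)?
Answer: -63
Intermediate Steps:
166 + 229*U(w(0, -2)) = 166 + 229*(-1) = 166 - 229 = -63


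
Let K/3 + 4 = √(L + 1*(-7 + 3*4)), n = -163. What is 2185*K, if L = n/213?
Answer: -26220 + 2185*√192126/71 ≈ -12731.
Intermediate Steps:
L = -163/213 ≈ -0.76526
K = -12 + √192126/71 (K = -12 + 3*√(-163/213 + 1*(-7 + 3*4)) = -12 + 3*√(-163/213 + 1*(-7 + 12)) = -12 + 3*√(-163/213 + 1*5) = -12 + 3*√(-163/213 + 5) = -12 + 3*√(902/213) = -12 + 3*(√192126/213) = -12 + √192126/71 ≈ -5.8265)
2185*K = 2185*(-12 + √192126/71) = -26220 + 2185*√192126/71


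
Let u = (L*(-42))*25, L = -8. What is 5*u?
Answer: 42000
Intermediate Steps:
u = 8400 (u = -8*(-42)*25 = 336*25 = 8400)
5*u = 5*8400 = 42000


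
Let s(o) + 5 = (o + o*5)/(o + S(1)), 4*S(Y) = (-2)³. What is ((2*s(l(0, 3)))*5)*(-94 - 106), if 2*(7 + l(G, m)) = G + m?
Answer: 1200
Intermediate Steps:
l(G, m) = -7 + G/2 + m/2 (l(G, m) = -7 + (G + m)/2 = -7 + (G/2 + m/2) = -7 + G/2 + m/2)
S(Y) = -2 (S(Y) = (¼)*(-2)³ = (¼)*(-8) = -2)
s(o) = -5 + 6*o/(-2 + o) (s(o) = -5 + (o + o*5)/(o - 2) = -5 + (o + 5*o)/(-2 + o) = -5 + (6*o)/(-2 + o) = -5 + 6*o/(-2 + o))
((2*s(l(0, 3)))*5)*(-94 - 106) = ((2*((10 + (-7 + (½)*0 + (½)*3))/(-2 + (-7 + (½)*0 + (½)*3))))*5)*(-94 - 106) = ((2*((10 + (-7 + 0 + 3/2))/(-2 + (-7 + 0 + 3/2))))*5)*(-200) = ((2*((10 - 11/2)/(-2 - 11/2)))*5)*(-200) = ((2*((9/2)/(-15/2)))*5)*(-200) = ((2*(-2/15*9/2))*5)*(-200) = ((2*(-⅗))*5)*(-200) = -6/5*5*(-200) = -6*(-200) = 1200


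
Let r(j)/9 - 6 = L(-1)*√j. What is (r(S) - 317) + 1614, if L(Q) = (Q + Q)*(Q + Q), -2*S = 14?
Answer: 1351 + 36*I*√7 ≈ 1351.0 + 95.247*I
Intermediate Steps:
S = -7 (S = -½*14 = -7)
L(Q) = 4*Q² (L(Q) = (2*Q)*(2*Q) = 4*Q²)
r(j) = 54 + 36*√j (r(j) = 54 + 9*((4*(-1)²)*√j) = 54 + 9*((4*1)*√j) = 54 + 9*(4*√j) = 54 + 36*√j)
(r(S) - 317) + 1614 = ((54 + 36*√(-7)) - 317) + 1614 = ((54 + 36*(I*√7)) - 317) + 1614 = ((54 + 36*I*√7) - 317) + 1614 = (-263 + 36*I*√7) + 1614 = 1351 + 36*I*√7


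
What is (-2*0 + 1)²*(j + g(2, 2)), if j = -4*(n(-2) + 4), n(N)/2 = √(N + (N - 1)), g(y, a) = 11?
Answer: -5 - 8*I*√5 ≈ -5.0 - 17.889*I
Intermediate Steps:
n(N) = 2*√(-1 + 2*N) (n(N) = 2*√(N + (N - 1)) = 2*√(N + (-1 + N)) = 2*√(-1 + 2*N))
j = -16 - 8*I*√5 (j = -4*(2*√(-1 + 2*(-2)) + 4) = -4*(2*√(-1 - 4) + 4) = -4*(2*√(-5) + 4) = -4*(2*(I*√5) + 4) = -4*(2*I*√5 + 4) = -4*(4 + 2*I*√5) = -16 - 8*I*√5 ≈ -16.0 - 17.889*I)
(-2*0 + 1)²*(j + g(2, 2)) = (-2*0 + 1)²*((-16 - 8*I*√5) + 11) = (0 + 1)²*(-5 - 8*I*√5) = 1²*(-5 - 8*I*√5) = 1*(-5 - 8*I*√5) = -5 - 8*I*√5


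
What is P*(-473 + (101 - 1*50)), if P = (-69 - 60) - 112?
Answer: 101702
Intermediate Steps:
P = -241 (P = -129 - 112 = -241)
P*(-473 + (101 - 1*50)) = -241*(-473 + (101 - 1*50)) = -241*(-473 + (101 - 50)) = -241*(-473 + 51) = -241*(-422) = 101702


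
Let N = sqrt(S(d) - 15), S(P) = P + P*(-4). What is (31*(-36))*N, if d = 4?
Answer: -3348*I*sqrt(3) ≈ -5798.9*I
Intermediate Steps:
S(P) = -3*P (S(P) = P - 4*P = -3*P)
N = 3*I*sqrt(3) (N = sqrt(-3*4 - 15) = sqrt(-12 - 15) = sqrt(-27) = 3*I*sqrt(3) ≈ 5.1962*I)
(31*(-36))*N = (31*(-36))*(3*I*sqrt(3)) = -3348*I*sqrt(3)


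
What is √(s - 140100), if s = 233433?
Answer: √93333 ≈ 305.50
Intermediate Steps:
√(s - 140100) = √(233433 - 140100) = √93333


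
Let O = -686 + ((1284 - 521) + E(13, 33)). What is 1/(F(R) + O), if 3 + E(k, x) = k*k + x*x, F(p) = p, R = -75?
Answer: 1/1257 ≈ 0.00079555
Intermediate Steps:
E(k, x) = -3 + k² + x² (E(k, x) = -3 + (k*k + x*x) = -3 + (k² + x²) = -3 + k² + x²)
O = 1332 (O = -686 + ((1284 - 521) + (-3 + 13² + 33²)) = -686 + (763 + (-3 + 169 + 1089)) = -686 + (763 + 1255) = -686 + 2018 = 1332)
1/(F(R) + O) = 1/(-75 + 1332) = 1/1257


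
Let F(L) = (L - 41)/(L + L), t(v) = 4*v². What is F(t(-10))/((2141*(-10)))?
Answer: -359/17128000 ≈ -2.0960e-5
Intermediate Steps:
F(L) = (-41 + L)/(2*L) (F(L) = (-41 + L)/((2*L)) = (-41 + L)*(1/(2*L)) = (-41 + L)/(2*L))
F(t(-10))/((2141*(-10))) = ((-41 + 4*(-10)²)/(2*((4*(-10)²))))/((2141*(-10))) = ((-41 + 4*100)/(2*((4*100))))/(-21410) = ((½)*(-41 + 400)/400)*(-1/21410) = ((½)*(1/400)*359)*(-1/21410) = (359/800)*(-1/21410) = -359/17128000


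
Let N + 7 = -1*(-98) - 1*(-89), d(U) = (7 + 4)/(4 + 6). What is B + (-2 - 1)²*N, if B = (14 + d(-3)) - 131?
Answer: 15041/10 ≈ 1504.1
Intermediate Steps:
d(U) = 11/10
N = 180 (N = -7 + (-1*(-98) - 1*(-89)) = -7 + (98 + 89) = -7 + 187 = 180)
B = -1159/10 (B = (14 + 11/10) - 131 = 151/10 - 131 = -1159/10 ≈ -115.90)
B + (-2 - 1)²*N = -1159/10 + (-2 - 1)²*180 = -1159/10 + (-3)²*180 = -1159/10 + 9*180 = -1159/10 + 1620 = 15041/10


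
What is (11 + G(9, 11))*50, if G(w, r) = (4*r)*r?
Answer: 24750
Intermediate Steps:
G(w, r) = 4*r²
(11 + G(9, 11))*50 = (11 + 4*11²)*50 = (11 + 4*121)*50 = (11 + 484)*50 = 495*50 = 24750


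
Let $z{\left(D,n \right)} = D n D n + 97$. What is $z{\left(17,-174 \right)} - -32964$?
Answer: $8782825$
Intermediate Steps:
$z{\left(D,n \right)} = 97 + D^{2} n^{2}$ ($z{\left(D,n \right)} = n D^{2} n + 97 = D^{2} n^{2} + 97 = 97 + D^{2} n^{2}$)
$z{\left(17,-174 \right)} - -32964 = \left(97 + 17^{2} \left(-174\right)^{2}\right) - -32964 = \left(97 + 289 \cdot 30276\right) + 32964 = \left(97 + 8749764\right) + 32964 = 8749861 + 32964 = 8782825$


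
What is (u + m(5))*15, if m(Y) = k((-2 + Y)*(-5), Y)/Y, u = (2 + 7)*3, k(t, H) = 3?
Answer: 414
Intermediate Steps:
u = 27 (u = 9*3 = 27)
m(Y) = 3/Y
(u + m(5))*15 = (27 + 3/5)*15 = (27 + 3*(⅕))*15 = (27 + ⅗)*15 = (138/5)*15 = 414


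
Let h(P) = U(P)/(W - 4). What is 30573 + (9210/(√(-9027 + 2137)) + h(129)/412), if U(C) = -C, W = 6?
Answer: 25192023/824 - 921*I*√6890/689 ≈ 30573.0 - 110.96*I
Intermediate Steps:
h(P) = -P/2 (h(P) = (-P)/(6 - 4) = -P/2)
30573 + (9210/(√(-9027 + 2137)) + h(129)/412) = 30573 + (9210/(√(-9027 + 2137)) - ½*129/412) = 30573 + (9210/(√(-6890)) - 129/2*1/412) = 30573 + (9210/((I*√6890)) - 129/824) = 30573 + (9210*(-I*√6890/6890) - 129/824) = 30573 + (-921*I*√6890/689 - 129/824) = 30573 + (-129/824 - 921*I*√6890/689) = 25192023/824 - 921*I*√6890/689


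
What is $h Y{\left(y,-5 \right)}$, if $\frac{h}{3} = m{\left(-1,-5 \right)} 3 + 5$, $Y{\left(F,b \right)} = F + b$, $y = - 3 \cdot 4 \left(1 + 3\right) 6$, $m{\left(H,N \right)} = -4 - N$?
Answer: $-7032$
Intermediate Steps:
$y = -288$ ($y = - 3 \cdot 4 \cdot 4 \cdot 6 = \left(-3\right) 16 \cdot 6 = \left(-48\right) 6 = -288$)
$h = 24$ ($h = 3 \left(\left(-4 - -5\right) 3 + 5\right) = 3 \left(\left(-4 + 5\right) 3 + 5\right) = 3 \left(1 \cdot 3 + 5\right) = 3 \left(3 + 5\right) = 3 \cdot 8 = 24$)
$h Y{\left(y,-5 \right)} = 24 \left(-288 - 5\right) = 24 \left(-293\right) = -7032$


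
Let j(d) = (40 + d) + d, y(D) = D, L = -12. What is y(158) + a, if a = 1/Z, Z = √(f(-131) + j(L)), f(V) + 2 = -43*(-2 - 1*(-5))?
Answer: 158 - I*√115/115 ≈ 158.0 - 0.093251*I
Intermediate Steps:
f(V) = -131 (f(V) = -2 - 43*(-2 - 1*(-5)) = -2 - 43*(-2 + 5) = -2 - 43*3 = -2 - 129 = -131)
j(d) = 40 + 2*d
Z = I*√115 (Z = √(-131 + (40 + 2*(-12))) = √(-131 + (40 - 24)) = √(-131 + 16) = √(-115) = I*√115 ≈ 10.724*I)
a = -I*√115/115 (a = 1/(I*√115) = -I*√115/115 ≈ -0.093251*I)
y(158) + a = 158 - I*√115/115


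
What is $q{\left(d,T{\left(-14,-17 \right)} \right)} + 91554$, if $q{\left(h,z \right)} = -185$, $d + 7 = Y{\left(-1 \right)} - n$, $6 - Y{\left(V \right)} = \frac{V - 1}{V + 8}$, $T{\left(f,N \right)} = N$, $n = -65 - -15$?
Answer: $91369$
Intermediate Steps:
$n = -50$ ($n = -65 + 15 = -50$)
$Y{\left(V \right)} = 6 - \frac{-1 + V}{8 + V}$ ($Y{\left(V \right)} = 6 - \frac{V - 1}{V + 8} = 6 - \frac{-1 + V}{8 + V}$)
$d = \frac{345}{7}$ ($d = -7 + \left(\frac{49 + 5 \left(-1\right)}{8 - 1} - -50\right) = -7 + \left(\frac{49 - 5}{7} + 50\right) = -7 + \left(\frac{1}{7} \cdot 44 + 50\right) = -7 + \left(\frac{44}{7} + 50\right) = -7 + \frac{394}{7} = \frac{345}{7} \approx 49.286$)
$q{\left(d,T{\left(-14,-17 \right)} \right)} + 91554 = -185 + 91554 = 91369$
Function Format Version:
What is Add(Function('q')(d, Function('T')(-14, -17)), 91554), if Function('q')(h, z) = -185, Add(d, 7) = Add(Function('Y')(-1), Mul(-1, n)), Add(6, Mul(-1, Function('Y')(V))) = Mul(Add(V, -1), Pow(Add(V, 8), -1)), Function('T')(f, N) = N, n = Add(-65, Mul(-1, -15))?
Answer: 91369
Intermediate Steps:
n = -50 (n = Add(-65, 15) = -50)
Function('Y')(V) = Add(6, Mul(-1, Pow(Add(8, V), -1), Add(-1, V))) (Function('Y')(V) = Add(6, Mul(-1, Mul(Add(V, -1), Pow(Add(V, 8), -1)))) = Add(6, Mul(-1, Mul(Add(-1, V), Pow(Add(8, V), -1)))) = Add(6, Mul(-1, Mul(Pow(Add(8, V), -1), Add(-1, V)))) = Add(6, Mul(-1, Pow(Add(8, V), -1), Add(-1, V))))
d = Rational(345, 7) (d = Add(-7, Add(Mul(Pow(Add(8, -1), -1), Add(49, Mul(5, -1))), Mul(-1, -50))) = Add(-7, Add(Mul(Pow(7, -1), Add(49, -5)), 50)) = Add(-7, Add(Mul(Rational(1, 7), 44), 50)) = Add(-7, Add(Rational(44, 7), 50)) = Add(-7, Rational(394, 7)) = Rational(345, 7) ≈ 49.286)
Add(Function('q')(d, Function('T')(-14, -17)), 91554) = Add(-185, 91554) = 91369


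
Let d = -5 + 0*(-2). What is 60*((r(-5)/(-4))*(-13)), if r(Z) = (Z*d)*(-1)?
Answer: -4875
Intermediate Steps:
d = -5 (d = -5 + 0 = -5)
r(Z) = 5*Z (r(Z) = (Z*(-5))*(-1) = -5*Z*(-1) = 5*Z)
60*((r(-5)/(-4))*(-13)) = 60*(((5*(-5))/(-4))*(-13)) = 60*(-1/4*(-25)*(-13)) = 60*((25/4)*(-13)) = 60*(-325/4) = -4875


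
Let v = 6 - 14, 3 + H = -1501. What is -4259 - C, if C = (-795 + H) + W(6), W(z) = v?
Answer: -1952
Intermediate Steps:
H = -1504 (H = -3 - 1501 = -1504)
v = -8
W(z) = -8
C = -2307 (C = (-795 - 1504) - 8 = -2299 - 8 = -2307)
-4259 - C = -4259 - 1*(-2307) = -4259 + 2307 = -1952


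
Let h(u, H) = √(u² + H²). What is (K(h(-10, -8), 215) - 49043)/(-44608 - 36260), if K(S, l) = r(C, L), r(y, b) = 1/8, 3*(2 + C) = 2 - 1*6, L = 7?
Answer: 130781/215648 ≈ 0.60646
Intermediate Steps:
h(u, H) = √(H² + u²)
C = -10/3 (C = -2 + (2 - 1*6)/3 = -2 + (2 - 6)/3 = -2 + (⅓)*(-4) = -2 - 4/3 = -10/3 ≈ -3.3333)
r(y, b) = ⅛
K(S, l) = ⅛
(K(h(-10, -8), 215) - 49043)/(-44608 - 36260) = (⅛ - 49043)/(-44608 - 36260) = -392343/8/(-80868) = -392343/8*(-1/80868) = 130781/215648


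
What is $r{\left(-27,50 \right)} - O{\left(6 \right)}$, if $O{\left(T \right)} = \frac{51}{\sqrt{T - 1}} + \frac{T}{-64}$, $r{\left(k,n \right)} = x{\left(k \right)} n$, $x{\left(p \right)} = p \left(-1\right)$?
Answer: $\frac{43203}{32} - \frac{51 \sqrt{5}}{5} \approx 1327.3$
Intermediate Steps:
$x{\left(p \right)} = - p$
$r{\left(k,n \right)} = - k n$
$O{\left(T \right)} = \frac{51}{\sqrt{-1 + T}} - \frac{T}{64}$ ($O{\left(T \right)} = \frac{51}{\sqrt{-1 + T}} + T \left(- \frac{1}{64}\right) = \frac{51}{\sqrt{-1 + T}} - \frac{T}{64}$)
$r{\left(-27,50 \right)} - O{\left(6 \right)} = \left(-1\right) \left(-27\right) 50 - \left(\frac{51}{\sqrt{-1 + 6}} - \frac{3}{32}\right) = 1350 - \left(\frac{51}{\sqrt{5}} - \frac{3}{32}\right) = 1350 - \left(51 \frac{\sqrt{5}}{5} - \frac{3}{32}\right) = 1350 - \left(\frac{51 \sqrt{5}}{5} - \frac{3}{32}\right) = 1350 - \left(- \frac{3}{32} + \frac{51 \sqrt{5}}{5}\right) = 1350 + \left(\frac{3}{32} - \frac{51 \sqrt{5}}{5}\right) = \frac{43203}{32} - \frac{51 \sqrt{5}}{5}$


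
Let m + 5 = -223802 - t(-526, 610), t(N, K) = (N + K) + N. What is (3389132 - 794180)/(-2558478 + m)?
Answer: -864984/927281 ≈ -0.93282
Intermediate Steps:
t(N, K) = K + 2*N (t(N, K) = (K + N) + N = K + 2*N)
m = -223365 (m = -5 + (-223802 - (610 + 2*(-526))) = -5 + (-223802 - (610 - 1052)) = -5 + (-223802 - 1*(-442)) = -5 + (-223802 + 442) = -5 - 223360 = -223365)
(3389132 - 794180)/(-2558478 + m) = (3389132 - 794180)/(-2558478 - 223365) = 2594952/(-2781843) = 2594952*(-1/2781843) = -864984/927281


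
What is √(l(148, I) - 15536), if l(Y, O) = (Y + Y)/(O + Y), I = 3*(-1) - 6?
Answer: 6*I*√8336942/139 ≈ 124.64*I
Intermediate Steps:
I = -9 (I = -3 - 6 = -9)
l(Y, O) = 2*Y/(O + Y) (l(Y, O) = (2*Y)/(O + Y) = 2*Y/(O + Y))
√(l(148, I) - 15536) = √(2*148/(-9 + 148) - 15536) = √(2*148/139 - 15536) = √(2*148*(1/139) - 15536) = √(296/139 - 15536) = √(-2159208/139) = 6*I*√8336942/139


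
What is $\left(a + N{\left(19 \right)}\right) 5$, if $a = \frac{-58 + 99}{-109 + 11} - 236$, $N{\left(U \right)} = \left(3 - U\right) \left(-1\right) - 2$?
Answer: $- \frac{108985}{98} \approx -1112.1$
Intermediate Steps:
$N{\left(U \right)} = -5 + U$ ($N{\left(U \right)} = \left(-3 + U\right) - 2 = -5 + U$)
$a = - \frac{23169}{98}$ ($a = \frac{41}{-98} - 236 = 41 \left(- \frac{1}{98}\right) - 236 = - \frac{41}{98} - 236 = - \frac{23169}{98} \approx -236.42$)
$\left(a + N{\left(19 \right)}\right) 5 = \left(- \frac{23169}{98} + \left(-5 + 19\right)\right) 5 = \left(- \frac{23169}{98} + 14\right) 5 = \left(- \frac{21797}{98}\right) 5 = - \frac{108985}{98}$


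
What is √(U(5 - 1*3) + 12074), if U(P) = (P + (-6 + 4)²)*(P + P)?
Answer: √12098 ≈ 109.99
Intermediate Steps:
U(P) = 2*P*(4 + P) (U(P) = (P + (-2)²)*(2*P) = (P + 4)*(2*P) = (4 + P)*(2*P) = 2*P*(4 + P))
√(U(5 - 1*3) + 12074) = √(2*(5 - 1*3)*(4 + (5 - 1*3)) + 12074) = √(2*(5 - 3)*(4 + (5 - 3)) + 12074) = √(2*2*(4 + 2) + 12074) = √(2*2*6 + 12074) = √(24 + 12074) = √12098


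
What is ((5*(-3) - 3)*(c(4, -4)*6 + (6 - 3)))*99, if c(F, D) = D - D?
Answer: -5346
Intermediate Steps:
c(F, D) = 0
((5*(-3) - 3)*(c(4, -4)*6 + (6 - 3)))*99 = ((5*(-3) - 3)*(0*6 + (6 - 3)))*99 = ((-15 - 3)*(0 + 3))*99 = -18*3*99 = -54*99 = -5346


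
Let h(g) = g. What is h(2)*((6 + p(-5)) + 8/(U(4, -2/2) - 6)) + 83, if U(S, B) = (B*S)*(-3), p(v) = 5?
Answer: 323/3 ≈ 107.67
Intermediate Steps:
U(S, B) = -3*B*S
h(2)*((6 + p(-5)) + 8/(U(4, -2/2) - 6)) + 83 = 2*((6 + 5) + 8/(-3*(-2/2)*4 - 6)) + 83 = 2*(11 + 8/(-3*(-2*1/2)*4 - 6)) + 83 = 2*(11 + 8/(-3*(-1)*4 - 6)) + 83 = 2*(11 + 8/(12 - 6)) + 83 = 2*(11 + 8/6) + 83 = 2*(11 + 8*(1/6)) + 83 = 2*(11 + 4/3) + 83 = 2*(37/3) + 83 = 74/3 + 83 = 323/3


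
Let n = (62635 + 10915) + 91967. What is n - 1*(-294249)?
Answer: 459766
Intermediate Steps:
n = 165517 (n = 73550 + 91967 = 165517)
n - 1*(-294249) = 165517 - 1*(-294249) = 165517 + 294249 = 459766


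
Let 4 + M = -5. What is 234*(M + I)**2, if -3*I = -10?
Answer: 7514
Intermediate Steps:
I = 10/3 (I = -1/3*(-10) = 10/3 ≈ 3.3333)
M = -9 (M = -4 - 5 = -9)
234*(M + I)**2 = 234*(-9 + 10/3)**2 = 234*(-17/3)**2 = 234*(289/9) = 7514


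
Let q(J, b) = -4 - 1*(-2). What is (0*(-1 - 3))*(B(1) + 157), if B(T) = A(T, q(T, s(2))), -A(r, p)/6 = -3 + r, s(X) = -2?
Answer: 0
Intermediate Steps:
q(J, b) = -2 (q(J, b) = -4 + 2 = -2)
A(r, p) = 18 - 6*r (A(r, p) = -6*(-3 + r) = 18 - 6*r)
B(T) = 18 - 6*T
(0*(-1 - 3))*(B(1) + 157) = (0*(-1 - 3))*((18 - 6*1) + 157) = (0*(-4))*((18 - 6) + 157) = 0*(12 + 157) = 0*169 = 0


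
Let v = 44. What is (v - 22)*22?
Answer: 484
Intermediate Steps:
(v - 22)*22 = (44 - 22)*22 = 22*22 = 484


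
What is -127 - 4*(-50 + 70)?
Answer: -207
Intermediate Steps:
-127 - 4*(-50 + 70) = -127 - 4*20 = -127 - 80 = -207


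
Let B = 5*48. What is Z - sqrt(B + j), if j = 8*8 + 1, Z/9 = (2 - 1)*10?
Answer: 90 - sqrt(305) ≈ 72.536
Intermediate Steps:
Z = 90 (Z = 9*((2 - 1)*10) = 9*(1*10) = 9*10 = 90)
j = 65 (j = 64 + 1 = 65)
B = 240
Z - sqrt(B + j) = 90 - sqrt(240 + 65) = 90 - sqrt(305)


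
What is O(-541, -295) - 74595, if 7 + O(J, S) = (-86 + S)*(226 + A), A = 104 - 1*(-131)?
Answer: -250243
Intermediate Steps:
A = 235 (A = 104 + 131 = 235)
O(J, S) = -39653 + 461*S (O(J, S) = -7 + (-86 + S)*(226 + 235) = -7 + (-86 + S)*461 = -7 + (-39646 + 461*S) = -39653 + 461*S)
O(-541, -295) - 74595 = (-39653 + 461*(-295)) - 74595 = (-39653 - 135995) - 74595 = -175648 - 74595 = -250243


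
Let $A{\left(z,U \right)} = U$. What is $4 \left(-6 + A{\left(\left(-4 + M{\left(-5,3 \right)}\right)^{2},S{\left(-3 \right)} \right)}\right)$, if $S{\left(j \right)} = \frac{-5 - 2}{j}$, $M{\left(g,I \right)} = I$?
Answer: $- \frac{44}{3} \approx -14.667$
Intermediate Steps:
$S{\left(j \right)} = - \frac{7}{j}$
$4 \left(-6 + A{\left(\left(-4 + M{\left(-5,3 \right)}\right)^{2},S{\left(-3 \right)} \right)}\right) = 4 \left(-6 - \frac{7}{-3}\right) = 4 \left(-6 - - \frac{7}{3}\right) = 4 \left(-6 + \frac{7}{3}\right) = 4 \left(- \frac{11}{3}\right) = - \frac{44}{3}$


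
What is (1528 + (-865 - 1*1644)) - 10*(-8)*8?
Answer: -341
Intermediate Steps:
(1528 + (-865 - 1*1644)) - 10*(-8)*8 = (1528 + (-865 - 1644)) + 80*8 = (1528 - 2509) + 640 = -981 + 640 = -341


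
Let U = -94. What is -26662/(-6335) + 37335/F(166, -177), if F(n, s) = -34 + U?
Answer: -233104489/810880 ≈ -287.47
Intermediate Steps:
F(n, s) = -128 (F(n, s) = -34 - 94 = -128)
-26662/(-6335) + 37335/F(166, -177) = -26662/(-6335) + 37335/(-128) = -26662*(-1/6335) + 37335*(-1/128) = 26662/6335 - 37335/128 = -233104489/810880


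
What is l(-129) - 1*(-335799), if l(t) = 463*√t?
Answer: 335799 + 463*I*√129 ≈ 3.358e+5 + 5258.7*I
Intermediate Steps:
l(-129) - 1*(-335799) = 463*√(-129) - 1*(-335799) = 463*(I*√129) + 335799 = 463*I*√129 + 335799 = 335799 + 463*I*√129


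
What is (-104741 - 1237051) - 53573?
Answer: -1395365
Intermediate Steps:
(-104741 - 1237051) - 53573 = -1341792 - 53573 = -1395365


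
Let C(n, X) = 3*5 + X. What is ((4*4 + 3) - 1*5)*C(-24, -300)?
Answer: -3990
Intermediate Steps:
C(n, X) = 15 + X
((4*4 + 3) - 1*5)*C(-24, -300) = ((4*4 + 3) - 1*5)*(15 - 300) = ((16 + 3) - 5)*(-285) = (19 - 5)*(-285) = 14*(-285) = -3990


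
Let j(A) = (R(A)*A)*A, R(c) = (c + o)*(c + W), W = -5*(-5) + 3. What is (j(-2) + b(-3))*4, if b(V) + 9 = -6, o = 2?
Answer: -60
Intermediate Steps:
W = 28 (W = 25 + 3 = 28)
b(V) = -15 (b(V) = -9 - 6 = -15)
R(c) = (2 + c)*(28 + c) (R(c) = (c + 2)*(c + 28) = (2 + c)*(28 + c))
j(A) = A²*(56 + A² + 30*A) (j(A) = ((56 + A² + 30*A)*A)*A = (A*(56 + A² + 30*A))*A = A²*(56 + A² + 30*A))
(j(-2) + b(-3))*4 = ((-2)²*(56 + (-2)² + 30*(-2)) - 15)*4 = (4*(56 + 4 - 60) - 15)*4 = (4*0 - 15)*4 = (0 - 15)*4 = -15*4 = -60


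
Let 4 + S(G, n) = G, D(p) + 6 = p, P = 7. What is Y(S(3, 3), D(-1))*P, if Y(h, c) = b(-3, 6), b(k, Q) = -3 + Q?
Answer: 21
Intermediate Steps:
D(p) = -6 + p
S(G, n) = -4 + G
Y(h, c) = 3 (Y(h, c) = -3 + 6 = 3)
Y(S(3, 3), D(-1))*P = 3*7 = 21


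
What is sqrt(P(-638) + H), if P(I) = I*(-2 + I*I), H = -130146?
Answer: I*sqrt(259822942) ≈ 16119.0*I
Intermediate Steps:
P(I) = I*(-2 + I**2)
sqrt(P(-638) + H) = sqrt(-638*(-2 + (-638)**2) - 130146) = sqrt(-638*(-2 + 407044) - 130146) = sqrt(-638*407042 - 130146) = sqrt(-259692796 - 130146) = sqrt(-259822942) = I*sqrt(259822942)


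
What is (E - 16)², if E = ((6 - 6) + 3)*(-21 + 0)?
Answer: 6241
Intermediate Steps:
E = -63 (E = (0 + 3)*(-21) = 3*(-21) = -63)
(E - 16)² = (-63 - 16)² = (-79)² = 6241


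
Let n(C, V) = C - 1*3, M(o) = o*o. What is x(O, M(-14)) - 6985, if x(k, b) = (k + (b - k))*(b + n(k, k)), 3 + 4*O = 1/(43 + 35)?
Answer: 2394337/78 ≈ 30697.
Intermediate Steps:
O = -233/312 (O = -¾ + 1/(4*(43 + 35)) = -¾ + (¼)/78 = -¾ + (¼)*(1/78) = -¾ + 1/312 = -233/312 ≈ -0.74679)
M(o) = o²
n(C, V) = -3 + C (n(C, V) = C - 3 = -3 + C)
x(k, b) = b*(-3 + b + k) (x(k, b) = (k + (b - k))*(b + (-3 + k)) = b*(-3 + b + k))
x(O, M(-14)) - 6985 = (-14)²*(-3 + (-14)² - 233/312) - 6985 = 196*(-3 + 196 - 233/312) - 6985 = 196*(59983/312) - 6985 = 2939167/78 - 6985 = 2394337/78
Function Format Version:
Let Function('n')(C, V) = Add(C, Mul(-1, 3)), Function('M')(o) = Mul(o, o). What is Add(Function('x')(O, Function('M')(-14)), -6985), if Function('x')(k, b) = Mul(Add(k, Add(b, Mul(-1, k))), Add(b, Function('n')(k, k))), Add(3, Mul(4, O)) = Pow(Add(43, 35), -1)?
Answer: Rational(2394337, 78) ≈ 30697.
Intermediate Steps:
O = Rational(-233, 312) (O = Add(Rational(-3, 4), Mul(Rational(1, 4), Pow(Add(43, 35), -1))) = Add(Rational(-3, 4), Mul(Rational(1, 4), Pow(78, -1))) = Add(Rational(-3, 4), Mul(Rational(1, 4), Rational(1, 78))) = Add(Rational(-3, 4), Rational(1, 312)) = Rational(-233, 312) ≈ -0.74679)
Function('M')(o) = Pow(o, 2)
Function('n')(C, V) = Add(-3, C) (Function('n')(C, V) = Add(C, -3) = Add(-3, C))
Function('x')(k, b) = Mul(b, Add(-3, b, k)) (Function('x')(k, b) = Mul(Add(k, Add(b, Mul(-1, k))), Add(b, Add(-3, k))) = Mul(b, Add(-3, b, k)))
Add(Function('x')(O, Function('M')(-14)), -6985) = Add(Mul(Pow(-14, 2), Add(-3, Pow(-14, 2), Rational(-233, 312))), -6985) = Add(Mul(196, Add(-3, 196, Rational(-233, 312))), -6985) = Add(Mul(196, Rational(59983, 312)), -6985) = Add(Rational(2939167, 78), -6985) = Rational(2394337, 78)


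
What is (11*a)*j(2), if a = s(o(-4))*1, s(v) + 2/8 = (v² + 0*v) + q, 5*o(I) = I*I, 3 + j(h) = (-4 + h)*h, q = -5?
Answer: -38423/100 ≈ -384.23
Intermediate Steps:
j(h) = -3 + h*(-4 + h) (j(h) = -3 + (-4 + h)*h = -3 + h*(-4 + h))
o(I) = I²/5 (o(I) = (I*I)/5 = I²/5)
s(v) = -21/4 + v² (s(v) = -¼ + ((v² + 0*v) - 5) = -¼ + ((v² + 0) - 5) = -¼ + (v² - 5) = -¼ + (-5 + v²) = -21/4 + v²)
a = 499/100 (a = (-21/4 + ((⅕)*(-4)²)²)*1 = (-21/4 + ((⅕)*16)²)*1 = (-21/4 + (16/5)²)*1 = (-21/4 + 256/25)*1 = (499/100)*1 = 499/100 ≈ 4.9900)
(11*a)*j(2) = (11*(499/100))*(-3 + 2² - 4*2) = 5489*(-3 + 4 - 8)/100 = (5489/100)*(-7) = -38423/100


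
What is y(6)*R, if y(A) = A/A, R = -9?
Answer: -9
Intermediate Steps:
y(A) = 1
y(6)*R = 1*(-9) = -9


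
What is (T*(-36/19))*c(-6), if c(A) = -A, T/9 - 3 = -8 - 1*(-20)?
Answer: -29160/19 ≈ -1534.7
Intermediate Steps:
T = 135 (T = 27 + 9*(-8 - 1*(-20)) = 27 + 9*(-8 + 20) = 27 + 9*12 = 27 + 108 = 135)
(T*(-36/19))*c(-6) = (135*(-36/19))*(-1*(-6)) = (135*(-36*1/19))*6 = (135*(-36/19))*6 = -4860/19*6 = -29160/19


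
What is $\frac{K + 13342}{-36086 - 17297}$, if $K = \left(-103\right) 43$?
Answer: $- \frac{8913}{53383} \approx -0.16696$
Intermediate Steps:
$K = -4429$
$\frac{K + 13342}{-36086 - 17297} = \frac{-4429 + 13342}{-36086 - 17297} = \frac{8913}{-53383} = 8913 \left(- \frac{1}{53383}\right) = - \frac{8913}{53383}$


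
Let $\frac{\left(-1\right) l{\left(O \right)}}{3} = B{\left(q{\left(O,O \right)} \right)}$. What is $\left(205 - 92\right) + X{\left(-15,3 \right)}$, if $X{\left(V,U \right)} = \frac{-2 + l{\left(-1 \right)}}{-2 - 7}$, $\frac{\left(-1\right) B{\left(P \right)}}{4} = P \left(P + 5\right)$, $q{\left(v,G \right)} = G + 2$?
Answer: $\frac{947}{9} \approx 105.22$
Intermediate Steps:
$q{\left(v,G \right)} = 2 + G$
$B{\left(P \right)} = - 4 P \left(5 + P\right)$ ($B{\left(P \right)} = - 4 P \left(P + 5\right) = - 4 P \left(5 + P\right)$)
$l{\left(O \right)} = 12 \left(2 + O\right) \left(7 + O\right)$ ($l{\left(O \right)} = - 3 \left(- 4 \left(2 + O\right) \left(5 + \left(2 + O\right)\right)\right) = - 3 \left(- 4 \left(2 + O\right) \left(7 + O\right)\right) = 12 \left(2 + O\right) \left(7 + O\right)$)
$X{\left(V,U \right)} = - \frac{70}{9}$ ($X{\left(V,U \right)} = \frac{-2 + 12 \left(2 - 1\right) \left(7 - 1\right)}{-2 - 7} = \frac{-2 + 12 \cdot 1 \cdot 6}{-9} = \left(-2 + 72\right) \left(- \frac{1}{9}\right) = 70 \left(- \frac{1}{9}\right) = - \frac{70}{9}$)
$\left(205 - 92\right) + X{\left(-15,3 \right)} = \left(205 - 92\right) - \frac{70}{9} = 113 - \frac{70}{9} = \frac{947}{9}$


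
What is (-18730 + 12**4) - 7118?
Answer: -5112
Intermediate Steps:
(-18730 + 12**4) - 7118 = (-18730 + 20736) - 7118 = 2006 - 7118 = -5112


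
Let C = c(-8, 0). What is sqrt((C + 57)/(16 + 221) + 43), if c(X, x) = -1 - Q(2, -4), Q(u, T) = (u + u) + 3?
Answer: 32*sqrt(2370)/237 ≈ 6.5732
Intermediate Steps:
Q(u, T) = 3 + 2*u (Q(u, T) = 2*u + 3 = 3 + 2*u)
c(X, x) = -8 (c(X, x) = -1 - (3 + 2*2) = -1 - (3 + 4) = -1 - 1*7 = -1 - 7 = -8)
C = -8
sqrt((C + 57)/(16 + 221) + 43) = sqrt((-8 + 57)/(16 + 221) + 43) = sqrt(49/237 + 43) = sqrt(10240/237) = 32*sqrt(2370)/237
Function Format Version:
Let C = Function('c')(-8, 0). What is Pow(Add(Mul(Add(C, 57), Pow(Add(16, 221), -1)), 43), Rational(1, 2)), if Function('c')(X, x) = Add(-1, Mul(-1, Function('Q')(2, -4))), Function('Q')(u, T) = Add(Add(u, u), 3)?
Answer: Mul(Rational(32, 237), Pow(2370, Rational(1, 2))) ≈ 6.5732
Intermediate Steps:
Function('Q')(u, T) = Add(3, Mul(2, u)) (Function('Q')(u, T) = Add(Mul(2, u), 3) = Add(3, Mul(2, u)))
Function('c')(X, x) = -8 (Function('c')(X, x) = Add(-1, Mul(-1, Add(3, Mul(2, 2)))) = Add(-1, Mul(-1, Add(3, 4))) = Add(-1, Mul(-1, 7)) = Add(-1, -7) = -8)
C = -8
Pow(Add(Mul(Add(C, 57), Pow(Add(16, 221), -1)), 43), Rational(1, 2)) = Pow(Add(Mul(Add(-8, 57), Pow(Add(16, 221), -1)), 43), Rational(1, 2)) = Pow(Add(Mul(49, Pow(237, -1)), 43), Rational(1, 2)) = Pow(Add(Mul(49, Rational(1, 237)), 43), Rational(1, 2)) = Pow(Add(Rational(49, 237), 43), Rational(1, 2)) = Pow(Rational(10240, 237), Rational(1, 2)) = Mul(Rational(32, 237), Pow(2370, Rational(1, 2)))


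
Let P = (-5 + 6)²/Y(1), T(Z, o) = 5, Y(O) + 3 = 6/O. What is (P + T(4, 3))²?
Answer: 256/9 ≈ 28.444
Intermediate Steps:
Y(O) = -3 + 6/O
P = ⅓ (P = (-5 + 6)²/(-3 + 6/1) = 1²/(-3 + 6*1) = 1/(-3 + 6) = 1/3 = 1*(⅓) = ⅓ ≈ 0.33333)
(P + T(4, 3))² = (⅓ + 5)² = (16/3)² = 256/9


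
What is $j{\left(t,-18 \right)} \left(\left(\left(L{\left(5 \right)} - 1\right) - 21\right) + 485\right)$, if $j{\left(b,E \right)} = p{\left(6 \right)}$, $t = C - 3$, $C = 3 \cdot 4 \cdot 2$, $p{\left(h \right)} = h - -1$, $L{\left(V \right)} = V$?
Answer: $3276$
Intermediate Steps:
$p{\left(h \right)} = 1 + h$ ($p{\left(h \right)} = h + 1 = 1 + h$)
$C = 24$ ($C = 12 \cdot 2 = 24$)
$t = 21$ ($t = 24 - 3 = 21$)
$j{\left(b,E \right)} = 7$ ($j{\left(b,E \right)} = 1 + 6 = 7$)
$j{\left(t,-18 \right)} \left(\left(\left(L{\left(5 \right)} - 1\right) - 21\right) + 485\right) = 7 \left(\left(\left(5 - 1\right) - 21\right) + 485\right) = 7 \left(\left(4 - 21\right) + 485\right) = 7 \left(-17 + 485\right) = 7 \cdot 468 = 3276$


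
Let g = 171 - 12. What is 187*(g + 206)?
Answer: 68255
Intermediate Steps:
g = 159
187*(g + 206) = 187*(159 + 206) = 187*365 = 68255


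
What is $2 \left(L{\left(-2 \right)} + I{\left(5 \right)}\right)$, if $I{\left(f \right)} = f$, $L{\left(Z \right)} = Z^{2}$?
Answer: $18$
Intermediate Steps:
$2 \left(L{\left(-2 \right)} + I{\left(5 \right)}\right) = 2 \left(\left(-2\right)^{2} + 5\right) = 2 \left(4 + 5\right) = 2 \cdot 9 = 18$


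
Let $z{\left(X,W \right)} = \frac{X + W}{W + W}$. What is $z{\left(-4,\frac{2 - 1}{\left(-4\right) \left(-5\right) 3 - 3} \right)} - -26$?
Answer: $- \frac{175}{2} \approx -87.5$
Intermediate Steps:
$z{\left(X,W \right)} = \frac{W + X}{2 W}$
$z{\left(-4,\frac{2 - 1}{\left(-4\right) \left(-5\right) 3 - 3} \right)} - -26 = \frac{\frac{2 - 1}{\left(-4\right) \left(-5\right) 3 - 3} - 4}{2 \frac{2 - 1}{\left(-4\right) \left(-5\right) 3 - 3}} - -26 = \frac{1 \frac{1}{20 \cdot 3 - 3} - 4}{2 \cdot 1 \frac{1}{20 \cdot 3 - 3}} + 26 = \frac{1 \frac{1}{60 - 3} - 4}{2 \cdot 1 \frac{1}{60 - 3}} + 26 = \frac{1 \cdot \frac{1}{57} - 4}{2 \cdot 1 \cdot \frac{1}{57}} + 26 = \frac{\frac{1}{\frac{1}{57}} \left(\frac{1}{57} - 4\right)}{2} + 26 = \frac{1}{2} \cdot 57 \left(- \frac{227}{57}\right) + 26 = - \frac{227}{2} + 26 = - \frac{175}{2}$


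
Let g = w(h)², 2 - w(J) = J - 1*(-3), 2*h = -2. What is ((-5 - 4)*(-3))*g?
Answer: 0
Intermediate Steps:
h = -1 (h = (½)*(-2) = -1)
w(J) = -1 - J (w(J) = 2 - (J - 1*(-3)) = 2 - (J + 3) = 2 - (3 + J) = 2 + (-3 - J) = -1 - J)
g = 0 (g = (-1 - 1*(-1))² = (-1 + 1)² = 0² = 0)
((-5 - 4)*(-3))*g = ((-5 - 4)*(-3))*0 = -9*(-3)*0 = 27*0 = 0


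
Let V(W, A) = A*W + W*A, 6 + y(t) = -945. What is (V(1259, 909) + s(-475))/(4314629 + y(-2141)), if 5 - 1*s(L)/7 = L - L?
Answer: 2288897/4313678 ≈ 0.53061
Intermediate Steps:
s(L) = 35 (s(L) = 35 - 7*(L - L) = 35 - 7*0 = 35 + 0 = 35)
y(t) = -951 (y(t) = -6 - 945 = -951)
V(W, A) = 2*A*W (V(W, A) = A*W + A*W = 2*A*W)
(V(1259, 909) + s(-475))/(4314629 + y(-2141)) = (2*909*1259 + 35)/(4314629 - 951) = (2288862 + 35)/4313678 = 2288897*(1/4313678) = 2288897/4313678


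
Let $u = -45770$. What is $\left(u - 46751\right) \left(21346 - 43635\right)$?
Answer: $2062200569$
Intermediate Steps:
$\left(u - 46751\right) \left(21346 - 43635\right) = \left(-45770 - 46751\right) \left(21346 - 43635\right) = \left(-92521\right) \left(-22289\right) = 2062200569$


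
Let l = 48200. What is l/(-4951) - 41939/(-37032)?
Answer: -1577302411/183345432 ≈ -8.6029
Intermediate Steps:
l/(-4951) - 41939/(-37032) = 48200/(-4951) - 41939/(-37032) = 48200*(-1/4951) - 41939*(-1/37032) = -48200/4951 + 41939/37032 = -1577302411/183345432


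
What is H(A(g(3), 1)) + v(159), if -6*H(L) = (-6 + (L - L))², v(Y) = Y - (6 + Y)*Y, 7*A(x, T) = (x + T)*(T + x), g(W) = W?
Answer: -26082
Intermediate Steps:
A(x, T) = (T + x)²/7 (A(x, T) = ((x + T)*(T + x))/7 = ((T + x)*(T + x))/7 = (T + x)²/7)
v(Y) = Y - Y*(6 + Y)
H(L) = -6 (H(L) = -(-6 + (L - L))²/6 = -(-6 + 0)²/6 = -⅙*(-6)² = -⅙*36 = -6)
H(A(g(3), 1)) + v(159) = -6 - 1*159*(5 + 159) = -6 - 1*159*164 = -6 - 26076 = -26082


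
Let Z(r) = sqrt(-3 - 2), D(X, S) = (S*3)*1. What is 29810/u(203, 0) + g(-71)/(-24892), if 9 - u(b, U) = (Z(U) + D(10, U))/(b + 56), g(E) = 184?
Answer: 55998043004117/16906540609 + 3860395*I*sqrt(5)/2716783 ≈ 3312.2 + 3.1773*I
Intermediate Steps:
D(X, S) = 3*S (D(X, S) = (3*S)*1 = 3*S)
Z(r) = I*sqrt(5) (Z(r) = sqrt(-5) = I*sqrt(5))
u(b, U) = 9 - (3*U + I*sqrt(5))/(56 + b) (u(b, U) = 9 - (I*sqrt(5) + 3*U)/(b + 56) = 9 - (3*U + I*sqrt(5))/(56 + b))
29810/u(203, 0) + g(-71)/(-24892) = 29810/(((504 - 3*0 + 9*203 - I*sqrt(5))/(56 + 203))) + 184/(-24892) = 29810/(((504 + 0 + 1827 - I*sqrt(5))/259)) + 184*(-1/24892) = 29810/(((2331 - I*sqrt(5))/259)) - 46/6223 = 29810/(9 - I*sqrt(5)/259) - 46/6223 = -46/6223 + 29810/(9 - I*sqrt(5)/259)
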